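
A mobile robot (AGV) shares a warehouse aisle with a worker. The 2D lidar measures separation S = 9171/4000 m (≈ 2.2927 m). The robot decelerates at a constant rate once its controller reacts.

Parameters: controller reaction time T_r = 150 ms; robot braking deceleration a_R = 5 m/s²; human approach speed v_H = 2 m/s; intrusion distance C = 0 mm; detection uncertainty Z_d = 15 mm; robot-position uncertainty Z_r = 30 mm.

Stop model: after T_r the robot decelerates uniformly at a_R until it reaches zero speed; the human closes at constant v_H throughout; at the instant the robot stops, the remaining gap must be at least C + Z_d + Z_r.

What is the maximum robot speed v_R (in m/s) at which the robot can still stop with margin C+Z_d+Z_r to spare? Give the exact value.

collect terms ⇒ (1/10)·v_R² + (11/20)·v_R + (-7791/4000) = 0
  disc = (11/20)² − 4·(1/10)·(-7791/4000) = 676/625 ; √disc = 26/25
  v_R = (−(11/20) + 26/25) / (2·(1/10)) = 49/20 m/s
check:
stop time T_s = (49/20)/5 = 0.4900 s
reaction-phase robot travel = 2.4500·0.1500 = 0.3675 m
robot under decel: 2.4500²/(2·5.0000) = 0.6002 m
person approaches 2.0000·(0.1500+0.4900) = 1.2800 m
C+Z_d+Z_r = 0.0000+0.0150+0.0300 = 0.0450 m
sum ≈ 0.3675+0.6002+1.2800+0.0450 ≈ 2.2927 m = S ✓

v_R_max = 49/20 m/s = 2.4500 m/s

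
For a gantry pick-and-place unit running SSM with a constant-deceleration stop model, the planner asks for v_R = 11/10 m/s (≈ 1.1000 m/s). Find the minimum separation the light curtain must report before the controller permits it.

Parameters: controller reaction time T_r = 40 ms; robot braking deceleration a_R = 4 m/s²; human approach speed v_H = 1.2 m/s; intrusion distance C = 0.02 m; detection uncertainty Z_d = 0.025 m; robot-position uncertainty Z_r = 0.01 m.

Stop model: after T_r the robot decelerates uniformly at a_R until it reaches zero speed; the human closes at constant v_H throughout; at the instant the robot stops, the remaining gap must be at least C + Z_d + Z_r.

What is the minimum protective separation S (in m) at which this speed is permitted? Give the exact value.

stop time T_s = (11/10)/4 = 0.2750 s
robot in T_r: 1.1000·0.0400 = 0.0440 m
robot under decel: 1.1000²/(2·4.0000) = 0.1512 m
human closes 1.2000·0.3150 = 0.3780 m
residual clearance needed = 0.0200+0.0250+0.0100 = 0.0550 m
S_min ≈ 0.0440+0.1512+0.3780+0.0550  ⇒  S_min = 2513/4000 m

S_min = 2513/4000 m = 0.6282 m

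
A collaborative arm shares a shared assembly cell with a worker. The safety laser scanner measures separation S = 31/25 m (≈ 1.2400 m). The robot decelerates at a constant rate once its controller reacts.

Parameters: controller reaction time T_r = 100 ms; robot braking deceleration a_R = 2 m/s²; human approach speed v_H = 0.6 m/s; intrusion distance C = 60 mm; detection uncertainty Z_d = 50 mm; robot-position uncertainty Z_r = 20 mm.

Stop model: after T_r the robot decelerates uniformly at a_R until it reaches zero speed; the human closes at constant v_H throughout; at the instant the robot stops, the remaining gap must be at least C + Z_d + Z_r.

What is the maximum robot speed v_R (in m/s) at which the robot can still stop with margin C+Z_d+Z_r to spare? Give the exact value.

collect terms ⇒ (1/4)·v_R² + (2/5)·v_R + (-21/20) = 0
  disc = (2/5)² − 4·(1/4)·(-21/20) = 121/100 ; √disc = 11/10
  v_R = (−(2/5) + 11/10) / (2·(1/4)) = 7/5 m/s
check:
stop time T_s = (7/5)/2 = 0.7000 s
robot covers v_R·T_r = 1.4000·0.1000 = 0.1400 m before braking
robot covers 1.4000·0.7000 − ½·2.0000·0.7000² = 0.4900 m while stopping
human closes 0.6000·0.8000 = 0.4800 m
C+Z_d+Z_r = 0.0600+0.0500+0.0200 = 0.1300 m
sum ≈ 0.1400+0.4900+0.4800+0.1300 ≈ 1.2400 m = S ✓

v_R_max = 7/5 m/s = 1.4000 m/s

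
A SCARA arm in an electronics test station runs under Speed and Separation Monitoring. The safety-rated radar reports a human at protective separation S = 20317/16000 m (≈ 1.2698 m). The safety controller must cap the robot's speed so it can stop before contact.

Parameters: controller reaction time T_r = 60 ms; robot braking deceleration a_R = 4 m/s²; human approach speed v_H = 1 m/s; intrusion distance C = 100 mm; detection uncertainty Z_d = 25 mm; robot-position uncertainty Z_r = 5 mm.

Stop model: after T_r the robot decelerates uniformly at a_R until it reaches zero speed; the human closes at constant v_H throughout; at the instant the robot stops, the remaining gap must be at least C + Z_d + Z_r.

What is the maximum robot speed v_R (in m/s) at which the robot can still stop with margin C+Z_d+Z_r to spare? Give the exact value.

v_R_max = 39/20 m/s = 1.9500 m/s

quadratic (1/8)·v² + (31/100)·v + (-17277/16000) = 0
  disc = (31/100)² − 4·(1/8)·(-17277/16000) = 101761/160000 ; √disc = 319/400
  v_R = (−(31/100) + 319/400) / (2·(1/8)) = 39/20 m/s
check:
T_s = v_R/a_R = (39/20)/4 = 0.4875 s
reaction-phase robot travel = 1.9500·0.0600 = 0.1170 m
braking distance = 1.9500²/(2·4.0000) = 0.4753 m
person approaches 1.0000·(0.0600+0.4875) = 0.5475 m
residual clearance needed = 0.1000+0.0250+0.0050 = 0.1300 m
sum ≈ 0.1170+0.4753+0.5475+0.1300 ≈ 1.2698 m = S ✓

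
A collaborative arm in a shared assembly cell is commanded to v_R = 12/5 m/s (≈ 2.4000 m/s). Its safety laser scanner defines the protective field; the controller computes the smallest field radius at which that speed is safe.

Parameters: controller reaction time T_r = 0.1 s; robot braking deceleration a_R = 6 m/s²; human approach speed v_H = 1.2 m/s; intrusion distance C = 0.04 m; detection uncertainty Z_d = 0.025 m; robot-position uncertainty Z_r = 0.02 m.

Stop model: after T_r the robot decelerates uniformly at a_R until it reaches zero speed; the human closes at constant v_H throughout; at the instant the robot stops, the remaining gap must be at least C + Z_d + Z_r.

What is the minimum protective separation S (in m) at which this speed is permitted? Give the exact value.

S_min = 281/200 m = 1.4050 m

T_s = v_R/a_R = (12/5)/6 = 0.4000 s
robot covers v_R·T_r = 2.4000·0.1000 = 0.2400 m before braking
braking distance = 2.4000²/(2·6.0000) = 0.4800 m
human over T_r+T_s: 1.2000·(0.1000+0.4000) = 0.6000 m
residual clearance needed = 0.0400+0.0250+0.0200 = 0.0850 m
S_min ≈ 0.2400+0.4800+0.6000+0.0850  ⇒  S_min = 281/200 m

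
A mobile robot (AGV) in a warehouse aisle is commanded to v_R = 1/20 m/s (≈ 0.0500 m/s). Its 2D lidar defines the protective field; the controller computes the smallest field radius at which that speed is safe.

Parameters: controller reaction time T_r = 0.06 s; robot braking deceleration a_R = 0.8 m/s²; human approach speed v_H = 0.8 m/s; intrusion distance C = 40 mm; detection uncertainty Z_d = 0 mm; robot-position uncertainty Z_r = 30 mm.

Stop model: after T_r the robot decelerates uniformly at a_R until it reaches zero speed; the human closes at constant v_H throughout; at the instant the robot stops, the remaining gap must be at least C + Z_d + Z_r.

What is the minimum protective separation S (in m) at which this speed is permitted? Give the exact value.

T_s = v_R/a_R = (1/20)/(4/5) = 0.0625 s
reaction-phase robot travel = 0.0500·0.0600 = 0.0030 m
braking distance = 0.0500²/(2·0.8000) = 0.0016 m
person approaches 0.8000·(0.0600+0.0625) = 0.0980 m
residual clearance needed = 0.0400+0.0000+0.0300 = 0.0700 m
S_min ≈ 0.0030+0.0016+0.0980+0.0700  ⇒  S_min = 2761/16000 m

S_min = 2761/16000 m = 0.1726 m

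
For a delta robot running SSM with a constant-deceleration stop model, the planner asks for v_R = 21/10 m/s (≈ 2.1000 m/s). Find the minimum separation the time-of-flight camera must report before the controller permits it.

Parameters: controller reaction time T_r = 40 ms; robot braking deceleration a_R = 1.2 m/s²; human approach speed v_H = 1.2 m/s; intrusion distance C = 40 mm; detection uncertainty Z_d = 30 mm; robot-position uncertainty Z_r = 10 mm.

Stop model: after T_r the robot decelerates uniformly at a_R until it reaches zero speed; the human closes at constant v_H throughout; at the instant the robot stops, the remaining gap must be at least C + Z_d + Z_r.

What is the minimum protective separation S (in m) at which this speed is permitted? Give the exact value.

stop time T_s = (21/10)/(6/5) = 1.7500 s
robot covers v_R·T_r = 2.1000·0.0400 = 0.0840 m before braking
robot under decel: 2.1000²/(2·1.2000) = 1.8375 m
person approaches 1.2000·(0.0400+1.7500) = 2.1480 m
residual clearance needed = 0.0400+0.0300+0.0100 = 0.0800 m
S_min ≈ 0.0840+1.8375+2.1480+0.0800  ⇒  S_min = 8299/2000 m

S_min = 8299/2000 m = 4.1495 m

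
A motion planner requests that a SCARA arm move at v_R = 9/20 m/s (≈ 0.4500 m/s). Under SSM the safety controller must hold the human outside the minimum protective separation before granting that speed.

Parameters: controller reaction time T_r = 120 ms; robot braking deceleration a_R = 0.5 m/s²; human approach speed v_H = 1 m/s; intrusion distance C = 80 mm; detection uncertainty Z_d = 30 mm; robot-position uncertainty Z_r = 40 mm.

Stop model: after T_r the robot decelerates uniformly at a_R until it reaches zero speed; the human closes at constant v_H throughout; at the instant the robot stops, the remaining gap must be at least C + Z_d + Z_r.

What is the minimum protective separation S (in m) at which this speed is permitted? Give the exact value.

T_s = v_R/a_R = (9/20)/(1/2) = 0.9000 s
robot covers v_R·T_r = 0.4500·0.1200 = 0.0540 m before braking
robot covers 0.4500·0.9000 − ½·0.5000·0.9000² = 0.2025 m while stopping
human over T_r+T_s: 1.0000·(0.1200+0.9000) = 1.0200 m
C+Z_d+Z_r = 0.0800+0.0300+0.0400 = 0.1500 m
S_min ≈ 0.0540+0.2025+1.0200+0.1500  ⇒  S_min = 2853/2000 m

S_min = 2853/2000 m = 1.4265 m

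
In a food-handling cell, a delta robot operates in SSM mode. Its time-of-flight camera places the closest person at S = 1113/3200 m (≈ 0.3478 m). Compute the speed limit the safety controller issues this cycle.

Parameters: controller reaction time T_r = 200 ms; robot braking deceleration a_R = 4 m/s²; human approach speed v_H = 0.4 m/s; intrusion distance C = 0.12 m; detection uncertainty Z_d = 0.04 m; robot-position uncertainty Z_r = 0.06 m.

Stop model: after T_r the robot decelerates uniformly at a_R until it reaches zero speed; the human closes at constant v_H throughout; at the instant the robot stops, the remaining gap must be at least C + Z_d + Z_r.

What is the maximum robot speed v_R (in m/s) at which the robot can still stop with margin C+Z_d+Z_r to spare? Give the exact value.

v_R_max = 3/20 m/s = 0.1500 m/s

quadratic (1/8)·v² + (3/10)·v + (-153/3200) = 0
  disc = (3/10)² − 4·(1/8)·(-153/3200) = 729/6400 ; √disc = 27/80
  v_R = (−(3/10) + 27/80) / (2·(1/8)) = 3/20 m/s
check:
braking lasts T_s = (3/20)/4 = 0.0375 s
robot in T_r: 0.1500·0.2000 = 0.0300 m
braking distance = 0.1500²/(2·4.0000) = 0.0028 m
human closes 0.4000·0.2375 = 0.0950 m
residual clearance needed = 0.1200+0.0400+0.0600 = 0.2200 m
sum ≈ 0.0300+0.0028+0.0950+0.2200 ≈ 0.3478 m = S ✓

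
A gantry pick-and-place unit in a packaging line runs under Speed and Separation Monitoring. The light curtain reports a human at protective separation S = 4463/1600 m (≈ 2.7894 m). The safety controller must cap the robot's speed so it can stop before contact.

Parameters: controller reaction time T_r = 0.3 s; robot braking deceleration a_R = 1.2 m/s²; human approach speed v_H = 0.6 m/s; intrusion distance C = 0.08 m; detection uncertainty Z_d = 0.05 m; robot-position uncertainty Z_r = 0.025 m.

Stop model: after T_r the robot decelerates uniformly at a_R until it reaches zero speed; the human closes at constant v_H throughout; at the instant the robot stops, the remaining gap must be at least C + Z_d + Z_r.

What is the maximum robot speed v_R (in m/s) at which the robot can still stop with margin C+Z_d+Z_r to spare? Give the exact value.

v_R_max = 33/20 m/s = 1.6500 m/s

at the boundary: (5/12)·v² + (4/5)·v + (-3927/1600) = 0
  disc = (4/5)² − 4·(5/12)·(-3927/1600) = 7569/1600 ; √disc = 87/40
  v_R = (−(4/5) + 87/40) / (2·(5/12)) = 33/20 m/s
check:
stop time T_s = (33/20)/(6/5) = 1.3750 s
robot covers v_R·T_r = 1.6500·0.3000 = 0.4950 m before braking
robot under decel: 1.6500²/(2·1.2000) = 1.1344 m
human over T_r+T_s: 0.6000·(0.3000+1.3750) = 1.0050 m
residual clearance needed = 0.0800+0.0500+0.0250 = 0.1550 m
sum ≈ 0.4950+1.1344+1.0050+0.1550 ≈ 2.7894 m = S ✓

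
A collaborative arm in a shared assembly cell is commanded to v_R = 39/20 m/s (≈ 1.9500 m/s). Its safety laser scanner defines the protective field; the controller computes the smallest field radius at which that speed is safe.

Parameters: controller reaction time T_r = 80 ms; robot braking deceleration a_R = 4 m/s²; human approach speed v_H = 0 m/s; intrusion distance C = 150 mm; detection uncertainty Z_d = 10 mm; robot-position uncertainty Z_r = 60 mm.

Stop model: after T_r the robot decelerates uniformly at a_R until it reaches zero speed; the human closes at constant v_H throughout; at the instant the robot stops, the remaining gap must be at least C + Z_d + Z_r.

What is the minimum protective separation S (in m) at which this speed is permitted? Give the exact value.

S_min = 13621/16000 m = 0.8513 m

stop time T_s = (39/20)/4 = 0.4875 s
reaction-phase robot travel = 1.9500·0.0800 = 0.1560 m
robot covers 1.9500·0.4875 − ½·4.0000·0.4875² = 0.4753 m while stopping
human closes 0.0000·0.5675 = 0.0000 m
residual clearance needed = 0.1500+0.0100+0.0600 = 0.2200 m
S_min ≈ 0.1560+0.4753+0.0000+0.2200  ⇒  S_min = 13621/16000 m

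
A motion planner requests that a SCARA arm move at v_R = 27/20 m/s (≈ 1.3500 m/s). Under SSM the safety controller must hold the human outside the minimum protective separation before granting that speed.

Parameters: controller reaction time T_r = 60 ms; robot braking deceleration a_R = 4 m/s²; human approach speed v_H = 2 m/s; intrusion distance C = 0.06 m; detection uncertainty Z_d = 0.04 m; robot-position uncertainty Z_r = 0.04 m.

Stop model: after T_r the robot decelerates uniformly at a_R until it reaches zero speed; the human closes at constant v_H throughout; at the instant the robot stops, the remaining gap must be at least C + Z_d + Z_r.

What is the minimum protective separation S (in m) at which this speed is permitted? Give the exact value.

braking lasts T_s = (27/20)/4 = 0.3375 s
reaction-phase robot travel = 1.3500·0.0600 = 0.0810 m
braking distance = 1.3500²/(2·4.0000) = 0.2278 m
person approaches 2.0000·(0.0600+0.3375) = 0.7950 m
margins: 0.0600+0.0400+0.0400 = 0.1400 m
S_min ≈ 0.0810+0.2278+0.7950+0.1400  ⇒  S_min = 19901/16000 m

S_min = 19901/16000 m = 1.2438 m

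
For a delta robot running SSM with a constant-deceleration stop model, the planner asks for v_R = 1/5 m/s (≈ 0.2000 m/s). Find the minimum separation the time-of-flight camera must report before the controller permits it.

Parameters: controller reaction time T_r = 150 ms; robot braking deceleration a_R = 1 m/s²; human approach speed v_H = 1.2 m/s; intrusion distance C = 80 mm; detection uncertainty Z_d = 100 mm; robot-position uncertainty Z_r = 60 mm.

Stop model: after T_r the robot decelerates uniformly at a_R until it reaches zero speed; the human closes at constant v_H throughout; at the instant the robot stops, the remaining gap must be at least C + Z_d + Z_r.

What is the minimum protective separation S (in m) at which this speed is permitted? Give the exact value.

S_min = 71/100 m = 0.7100 m

T_s = v_R/a_R = (1/5)/1 = 0.2000 s
robot in T_r: 0.2000·0.1500 = 0.0300 m
robot covers 0.2000·0.2000 − ½·1.0000·0.2000² = 0.0200 m while stopping
human over T_r+T_s: 1.2000·(0.1500+0.2000) = 0.4200 m
margins: 0.0800+0.1000+0.0600 = 0.2400 m
S_min ≈ 0.0300+0.0200+0.4200+0.2400  ⇒  S_min = 71/100 m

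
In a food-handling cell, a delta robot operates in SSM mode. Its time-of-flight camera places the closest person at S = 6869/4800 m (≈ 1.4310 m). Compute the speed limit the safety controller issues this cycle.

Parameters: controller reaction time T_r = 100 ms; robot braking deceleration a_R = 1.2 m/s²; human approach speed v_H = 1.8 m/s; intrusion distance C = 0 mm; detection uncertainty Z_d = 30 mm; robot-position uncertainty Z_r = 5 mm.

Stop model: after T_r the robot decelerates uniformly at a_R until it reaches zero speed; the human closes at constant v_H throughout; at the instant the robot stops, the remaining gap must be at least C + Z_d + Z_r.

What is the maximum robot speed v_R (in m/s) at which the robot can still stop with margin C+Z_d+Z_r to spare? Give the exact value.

v_R_max = 13/20 m/s = 0.6500 m/s

quadratic (5/12)·v² + (8/5)·v + (-5837/4800) = 0
  disc = (8/5)² − 4·(5/12)·(-5837/4800) = 66049/14400 ; √disc = 257/120
  v_R = (−(8/5) + 257/120) / (2·(5/12)) = 13/20 m/s
check:
stop time T_s = (13/20)/(6/5) = 0.5417 s
robot in T_r: 0.6500·0.1000 = 0.0650 m
robot covers 0.6500·0.5417 − ½·1.2000·0.5417² = 0.1760 m while stopping
human closes 1.8000·0.6417 = 1.1550 m
margins: 0.0000+0.0300+0.0050 = 0.0350 m
sum ≈ 0.0650+0.1760+1.1550+0.0350 ≈ 1.4310 m = S ✓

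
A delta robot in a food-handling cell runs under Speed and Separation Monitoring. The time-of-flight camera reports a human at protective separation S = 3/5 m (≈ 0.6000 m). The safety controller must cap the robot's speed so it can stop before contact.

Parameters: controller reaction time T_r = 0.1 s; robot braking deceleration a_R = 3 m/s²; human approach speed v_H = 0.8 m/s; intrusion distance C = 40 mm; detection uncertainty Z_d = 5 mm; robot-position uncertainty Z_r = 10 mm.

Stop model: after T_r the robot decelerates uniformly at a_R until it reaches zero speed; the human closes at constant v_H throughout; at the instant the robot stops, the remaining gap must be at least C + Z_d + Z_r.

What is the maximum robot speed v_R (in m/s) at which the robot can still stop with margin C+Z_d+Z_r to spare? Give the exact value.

collect terms ⇒ (1/6)·v_R² + (11/30)·v_R + (-93/200) = 0
  disc = (11/30)² − 4·(1/6)·(-93/200) = 4/9 ; √disc = 2/3
  v_R = (−(11/30) + 2/3) / (2·(1/6)) = 9/10 m/s
check:
stop time T_s = (9/10)/3 = 0.3000 s
robot covers v_R·T_r = 0.9000·0.1000 = 0.0900 m before braking
robot covers 0.9000·0.3000 − ½·3.0000·0.3000² = 0.1350 m while stopping
human over T_r+T_s: 0.8000·(0.1000+0.3000) = 0.3200 m
C+Z_d+Z_r = 0.0400+0.0050+0.0100 = 0.0550 m
sum ≈ 0.0900+0.1350+0.3200+0.0550 ≈ 0.6000 m = S ✓

v_R_max = 9/10 m/s = 0.9000 m/s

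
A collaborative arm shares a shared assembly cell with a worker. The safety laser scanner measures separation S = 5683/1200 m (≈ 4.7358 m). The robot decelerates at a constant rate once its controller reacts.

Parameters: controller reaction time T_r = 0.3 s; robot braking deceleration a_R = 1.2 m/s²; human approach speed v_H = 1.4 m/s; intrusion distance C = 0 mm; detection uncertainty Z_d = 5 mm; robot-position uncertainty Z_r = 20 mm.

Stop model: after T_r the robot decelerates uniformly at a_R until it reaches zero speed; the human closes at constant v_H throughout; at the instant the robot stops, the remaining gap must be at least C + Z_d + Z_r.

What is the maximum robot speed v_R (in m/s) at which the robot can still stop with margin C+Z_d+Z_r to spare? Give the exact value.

collect terms ⇒ (5/12)·v_R² + (22/15)·v_R + (-5149/1200) = 0
  disc = (22/15)² − 4·(5/12)·(-5149/1200) = 3721/400 ; √disc = 61/20
  v_R = (−(22/15) + 61/20) / (2·(5/12)) = 19/10 m/s
check:
braking lasts T_s = (19/10)/(6/5) = 1.5833 s
robot in T_r: 1.9000·0.3000 = 0.5700 m
robot under decel: 1.9000²/(2·1.2000) = 1.5042 m
human closes 1.4000·1.8833 = 2.6367 m
C+Z_d+Z_r = 0.0000+0.0050+0.0200 = 0.0250 m
sum ≈ 0.5700+1.5042+2.6367+0.0250 ≈ 4.7358 m = S ✓

v_R_max = 19/10 m/s = 1.9000 m/s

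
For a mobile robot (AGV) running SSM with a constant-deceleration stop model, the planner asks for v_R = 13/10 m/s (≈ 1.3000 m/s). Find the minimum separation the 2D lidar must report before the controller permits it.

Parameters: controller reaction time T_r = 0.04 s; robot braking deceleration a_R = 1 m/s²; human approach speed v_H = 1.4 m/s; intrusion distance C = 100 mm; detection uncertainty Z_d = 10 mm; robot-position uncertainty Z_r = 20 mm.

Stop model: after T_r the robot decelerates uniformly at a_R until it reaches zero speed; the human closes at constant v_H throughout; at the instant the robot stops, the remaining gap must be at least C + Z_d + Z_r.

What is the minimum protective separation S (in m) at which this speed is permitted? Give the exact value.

braking lasts T_s = (13/10)/1 = 1.3000 s
robot in T_r: 1.3000·0.0400 = 0.0520 m
robot covers 1.3000·1.3000 − ½·1.0000·1.3000² = 0.8450 m while stopping
human closes 1.4000·1.3400 = 1.8760 m
residual clearance needed = 0.1000+0.0100+0.0200 = 0.1300 m
S_min ≈ 0.0520+0.8450+1.8760+0.1300  ⇒  S_min = 2903/1000 m

S_min = 2903/1000 m = 2.9030 m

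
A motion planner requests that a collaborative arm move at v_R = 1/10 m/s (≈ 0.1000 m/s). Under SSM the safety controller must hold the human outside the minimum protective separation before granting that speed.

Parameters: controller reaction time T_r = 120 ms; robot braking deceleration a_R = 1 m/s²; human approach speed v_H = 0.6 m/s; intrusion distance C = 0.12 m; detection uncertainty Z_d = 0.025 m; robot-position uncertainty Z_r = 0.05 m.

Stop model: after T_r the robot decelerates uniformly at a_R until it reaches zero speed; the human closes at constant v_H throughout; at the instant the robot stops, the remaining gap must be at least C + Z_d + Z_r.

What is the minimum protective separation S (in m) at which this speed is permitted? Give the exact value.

T_s = v_R/a_R = (1/10)/1 = 0.1000 s
reaction-phase robot travel = 0.1000·0.1200 = 0.0120 m
robot covers 0.1000·0.1000 − ½·1.0000·0.1000² = 0.0050 m while stopping
human over T_r+T_s: 0.6000·(0.1200+0.1000) = 0.1320 m
residual clearance needed = 0.1200+0.0250+0.0500 = 0.1950 m
S_min ≈ 0.0120+0.0050+0.1320+0.1950  ⇒  S_min = 43/125 m

S_min = 43/125 m = 0.3440 m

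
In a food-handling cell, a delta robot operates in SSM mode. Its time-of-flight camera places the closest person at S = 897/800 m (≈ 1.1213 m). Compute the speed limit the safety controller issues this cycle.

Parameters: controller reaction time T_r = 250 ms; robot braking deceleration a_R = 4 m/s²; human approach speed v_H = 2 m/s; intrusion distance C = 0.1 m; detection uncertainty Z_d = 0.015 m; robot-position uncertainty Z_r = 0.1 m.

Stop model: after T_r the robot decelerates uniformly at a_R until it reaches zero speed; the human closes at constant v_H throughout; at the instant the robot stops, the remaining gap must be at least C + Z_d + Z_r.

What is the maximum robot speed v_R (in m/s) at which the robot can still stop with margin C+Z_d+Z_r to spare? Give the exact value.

at the boundary: (1/8)·v² + (3/4)·v + (-13/32) = 0
  disc = (3/4)² − 4·(1/8)·(-13/32) = 49/64 ; √disc = 7/8
  v_R = (−(3/4) + 7/8) / (2·(1/8)) = 1/2 m/s
check:
stop time T_s = (1/2)/4 = 0.1250 s
robot in T_r: 0.5000·0.2500 = 0.1250 m
robot covers 0.5000·0.1250 − ½·4.0000·0.1250² = 0.0312 m while stopping
human closes 2.0000·0.3750 = 0.7500 m
margins: 0.1000+0.0150+0.1000 = 0.2150 m
sum ≈ 0.1250+0.0312+0.7500+0.2150 ≈ 1.1213 m = S ✓

v_R_max = 1/2 m/s = 0.5000 m/s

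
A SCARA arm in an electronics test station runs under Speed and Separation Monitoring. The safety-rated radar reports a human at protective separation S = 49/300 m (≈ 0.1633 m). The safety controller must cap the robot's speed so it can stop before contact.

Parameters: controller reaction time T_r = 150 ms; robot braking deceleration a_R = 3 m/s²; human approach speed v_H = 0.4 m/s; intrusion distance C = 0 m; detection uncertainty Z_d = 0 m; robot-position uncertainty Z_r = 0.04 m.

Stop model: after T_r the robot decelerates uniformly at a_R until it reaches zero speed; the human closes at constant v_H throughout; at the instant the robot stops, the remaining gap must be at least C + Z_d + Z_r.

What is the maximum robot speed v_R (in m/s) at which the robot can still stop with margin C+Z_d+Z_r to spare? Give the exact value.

v_R_max = 1/5 m/s = 0.2000 m/s

collect terms ⇒ (1/6)·v_R² + (17/60)·v_R + (-19/300) = 0
  disc = (17/60)² − 4·(1/6)·(-19/300) = 49/400 ; √disc = 7/20
  v_R = (−(17/60) + 7/20) / (2·(1/6)) = 1/5 m/s
check:
braking lasts T_s = (1/5)/3 = 0.0667 s
robot in T_r: 0.2000·0.1500 = 0.0300 m
braking distance = 0.2000²/(2·3.0000) = 0.0067 m
human over T_r+T_s: 0.4000·(0.1500+0.0667) = 0.0867 m
C+Z_d+Z_r = 0.0000+0.0000+0.0400 = 0.0400 m
sum ≈ 0.0300+0.0067+0.0867+0.0400 ≈ 0.1633 m = S ✓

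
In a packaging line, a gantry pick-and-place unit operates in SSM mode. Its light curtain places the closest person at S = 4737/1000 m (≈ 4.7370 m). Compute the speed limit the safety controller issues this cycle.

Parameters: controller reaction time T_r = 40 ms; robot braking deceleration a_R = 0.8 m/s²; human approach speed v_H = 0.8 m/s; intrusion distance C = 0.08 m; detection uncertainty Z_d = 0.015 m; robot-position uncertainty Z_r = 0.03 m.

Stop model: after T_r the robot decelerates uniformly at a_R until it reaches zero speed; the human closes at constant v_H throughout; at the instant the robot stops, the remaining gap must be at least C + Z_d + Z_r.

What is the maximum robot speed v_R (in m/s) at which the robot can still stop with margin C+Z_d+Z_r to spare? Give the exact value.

v_R_max = 2 m/s = 2.0000 m/s

quadratic (5/8)·v² + (26/25)·v + (-229/50) = 0
  disc = (26/25)² − 4·(5/8)·(-229/50) = 31329/2500 ; √disc = 177/50
  v_R = (−(26/25) + 177/50) / (2·(5/8)) = 2 m/s
check:
braking lasts T_s = 2/(4/5) = 2.5000 s
robot in T_r: 2.0000·0.0400 = 0.0800 m
robot under decel: 2.0000²/(2·0.8000) = 2.5000 m
person approaches 0.8000·(0.0400+2.5000) = 2.0320 m
margins: 0.0800+0.0150+0.0300 = 0.1250 m
sum ≈ 0.0800+2.5000+2.0320+0.1250 ≈ 4.7370 m = S ✓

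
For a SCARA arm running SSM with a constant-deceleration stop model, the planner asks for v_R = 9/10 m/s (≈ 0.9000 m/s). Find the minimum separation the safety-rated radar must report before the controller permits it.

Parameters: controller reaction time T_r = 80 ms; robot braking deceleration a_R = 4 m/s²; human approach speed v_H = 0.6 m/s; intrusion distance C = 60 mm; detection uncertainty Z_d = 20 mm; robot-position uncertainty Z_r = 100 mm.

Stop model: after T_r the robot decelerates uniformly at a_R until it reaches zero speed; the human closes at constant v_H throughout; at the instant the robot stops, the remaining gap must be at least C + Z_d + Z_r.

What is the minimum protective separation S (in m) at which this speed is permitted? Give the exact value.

S_min = 429/800 m = 0.5363 m

stop time T_s = (9/10)/4 = 0.2250 s
reaction-phase robot travel = 0.9000·0.0800 = 0.0720 m
robot covers 0.9000·0.2250 − ½·4.0000·0.2250² = 0.1013 m while stopping
human closes 0.6000·0.3050 = 0.1830 m
residual clearance needed = 0.0600+0.0200+0.1000 = 0.1800 m
S_min ≈ 0.0720+0.1013+0.1830+0.1800  ⇒  S_min = 429/800 m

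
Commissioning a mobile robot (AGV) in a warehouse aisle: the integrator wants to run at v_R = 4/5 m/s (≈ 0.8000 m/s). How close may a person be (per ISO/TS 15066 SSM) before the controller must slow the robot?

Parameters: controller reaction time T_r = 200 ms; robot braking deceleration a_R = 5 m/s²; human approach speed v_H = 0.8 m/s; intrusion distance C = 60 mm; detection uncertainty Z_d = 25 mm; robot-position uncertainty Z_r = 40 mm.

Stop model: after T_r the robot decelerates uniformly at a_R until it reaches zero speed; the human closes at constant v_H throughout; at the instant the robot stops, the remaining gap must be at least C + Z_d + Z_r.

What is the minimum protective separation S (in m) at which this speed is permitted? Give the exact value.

S_min = 637/1000 m = 0.6370 m

stop time T_s = (4/5)/5 = 0.1600 s
reaction-phase robot travel = 0.8000·0.2000 = 0.1600 m
robot under decel: 0.8000²/(2·5.0000) = 0.0640 m
human closes 0.8000·0.3600 = 0.2880 m
margins: 0.0600+0.0250+0.0400 = 0.1250 m
S_min ≈ 0.1600+0.0640+0.2880+0.1250  ⇒  S_min = 637/1000 m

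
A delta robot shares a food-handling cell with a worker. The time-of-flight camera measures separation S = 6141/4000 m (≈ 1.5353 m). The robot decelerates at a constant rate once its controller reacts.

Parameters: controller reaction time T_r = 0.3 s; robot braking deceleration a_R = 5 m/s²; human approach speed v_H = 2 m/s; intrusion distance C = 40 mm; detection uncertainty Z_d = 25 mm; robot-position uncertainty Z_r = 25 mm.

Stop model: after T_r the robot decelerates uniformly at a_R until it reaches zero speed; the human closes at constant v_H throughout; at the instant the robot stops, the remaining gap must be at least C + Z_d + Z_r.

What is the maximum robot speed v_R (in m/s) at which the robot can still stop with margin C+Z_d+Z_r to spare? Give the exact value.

v_R_max = 21/20 m/s = 1.0500 m/s

at the boundary: (1/10)·v² + (7/10)·v + (-3381/4000) = 0
  disc = (7/10)² − 4·(1/10)·(-3381/4000) = 8281/10000 ; √disc = 91/100
  v_R = (−(7/10) + 91/100) / (2·(1/10)) = 21/20 m/s
check:
braking lasts T_s = (21/20)/5 = 0.2100 s
robot in T_r: 1.0500·0.3000 = 0.3150 m
braking distance = 1.0500²/(2·5.0000) = 0.1103 m
human over T_r+T_s: 2.0000·(0.3000+0.2100) = 1.0200 m
residual clearance needed = 0.0400+0.0250+0.0250 = 0.0900 m
sum ≈ 0.3150+0.1103+1.0200+0.0900 ≈ 1.5353 m = S ✓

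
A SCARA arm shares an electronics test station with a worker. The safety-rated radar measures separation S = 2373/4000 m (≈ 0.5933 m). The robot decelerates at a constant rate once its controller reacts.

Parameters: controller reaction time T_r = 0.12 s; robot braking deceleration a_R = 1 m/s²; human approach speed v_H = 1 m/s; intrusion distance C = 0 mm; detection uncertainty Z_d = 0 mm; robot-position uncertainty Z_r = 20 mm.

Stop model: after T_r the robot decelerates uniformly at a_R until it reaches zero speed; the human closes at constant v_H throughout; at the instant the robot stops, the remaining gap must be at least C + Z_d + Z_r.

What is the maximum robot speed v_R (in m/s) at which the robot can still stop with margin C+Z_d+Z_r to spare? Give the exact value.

v_R_max = 7/20 m/s = 0.3500 m/s

at the boundary: (1/2)·v² + (28/25)·v + (-1813/4000) = 0
  disc = (28/25)² − 4·(1/2)·(-1813/4000) = 21609/10000 ; √disc = 147/100
  v_R = (−(28/25) + 147/100) / (2·(1/2)) = 7/20 m/s
check:
stop time T_s = (7/20)/1 = 0.3500 s
robot in T_r: 0.3500·0.1200 = 0.0420 m
robot under decel: 0.3500²/(2·1.0000) = 0.0612 m
person approaches 1.0000·(0.1200+0.3500) = 0.4700 m
margins: 0.0000+0.0000+0.0200 = 0.0200 m
sum ≈ 0.0420+0.0612+0.4700+0.0200 ≈ 0.5933 m = S ✓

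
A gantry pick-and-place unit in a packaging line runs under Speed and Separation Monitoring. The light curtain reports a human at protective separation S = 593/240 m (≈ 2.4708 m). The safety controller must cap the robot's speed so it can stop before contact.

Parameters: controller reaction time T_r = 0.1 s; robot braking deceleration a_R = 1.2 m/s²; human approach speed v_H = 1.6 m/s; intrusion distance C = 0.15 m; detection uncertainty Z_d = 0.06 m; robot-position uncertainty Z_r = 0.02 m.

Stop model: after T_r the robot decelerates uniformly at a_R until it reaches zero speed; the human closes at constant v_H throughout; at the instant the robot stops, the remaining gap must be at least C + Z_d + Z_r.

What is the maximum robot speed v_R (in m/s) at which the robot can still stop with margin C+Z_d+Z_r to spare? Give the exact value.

collect terms ⇒ (5/12)·v_R² + (43/30)·v_R + (-2497/1200) = 0
  disc = (43/30)² − 4·(5/12)·(-2497/1200) = 2209/400 ; √disc = 47/20
  v_R = (−(43/30) + 47/20) / (2·(5/12)) = 11/10 m/s
check:
stop time T_s = (11/10)/(6/5) = 0.9167 s
robot in T_r: 1.1000·0.1000 = 0.1100 m
robot covers 1.1000·0.9167 − ½·1.2000·0.9167² = 0.5042 m while stopping
person approaches 1.6000·(0.1000+0.9167) = 1.6267 m
residual clearance needed = 0.1500+0.0600+0.0200 = 0.2300 m
sum ≈ 0.1100+0.5042+1.6267+0.2300 ≈ 2.4708 m = S ✓

v_R_max = 11/10 m/s = 1.1000 m/s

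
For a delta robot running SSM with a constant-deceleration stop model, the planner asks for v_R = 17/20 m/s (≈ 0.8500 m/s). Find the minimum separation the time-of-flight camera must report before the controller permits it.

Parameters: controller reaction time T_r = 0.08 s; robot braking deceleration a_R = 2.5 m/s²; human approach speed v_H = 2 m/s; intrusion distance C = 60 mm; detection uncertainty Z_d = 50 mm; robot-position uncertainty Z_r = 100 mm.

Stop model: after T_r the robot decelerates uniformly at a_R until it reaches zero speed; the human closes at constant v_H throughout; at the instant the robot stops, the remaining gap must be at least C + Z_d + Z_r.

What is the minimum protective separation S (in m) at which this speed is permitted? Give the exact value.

S_min = 101/80 m = 1.2625 m

braking lasts T_s = (17/20)/(5/2) = 0.3400 s
reaction-phase robot travel = 0.8500·0.0800 = 0.0680 m
robot covers 0.8500·0.3400 − ½·2.5000·0.3400² = 0.1445 m while stopping
person approaches 2.0000·(0.0800+0.3400) = 0.8400 m
margins: 0.0600+0.0500+0.1000 = 0.2100 m
S_min ≈ 0.0680+0.1445+0.8400+0.2100  ⇒  S_min = 101/80 m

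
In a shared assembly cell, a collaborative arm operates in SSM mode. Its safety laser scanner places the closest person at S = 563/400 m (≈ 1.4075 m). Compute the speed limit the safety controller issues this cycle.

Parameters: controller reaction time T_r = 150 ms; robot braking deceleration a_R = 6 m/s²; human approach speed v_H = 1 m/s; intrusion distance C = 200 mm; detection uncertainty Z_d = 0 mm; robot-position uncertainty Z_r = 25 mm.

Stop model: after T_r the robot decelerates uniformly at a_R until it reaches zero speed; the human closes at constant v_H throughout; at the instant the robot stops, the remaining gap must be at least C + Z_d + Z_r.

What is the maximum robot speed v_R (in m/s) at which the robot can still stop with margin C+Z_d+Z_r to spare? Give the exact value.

at the boundary: (1/12)·v² + (19/60)·v + (-413/400) = 0
  disc = (19/60)² − 4·(1/12)·(-413/400) = 4/9 ; √disc = 2/3
  v_R = (−(19/60) + 2/3) / (2·(1/12)) = 21/10 m/s
check:
stop time T_s = (21/10)/6 = 0.3500 s
robot in T_r: 2.1000·0.1500 = 0.3150 m
robot covers 2.1000·0.3500 − ½·6.0000·0.3500² = 0.3675 m while stopping
person approaches 1.0000·(0.1500+0.3500) = 0.5000 m
margins: 0.2000+0.0000+0.0250 = 0.2250 m
sum ≈ 0.3150+0.3675+0.5000+0.2250 ≈ 1.4075 m = S ✓

v_R_max = 21/10 m/s = 2.1000 m/s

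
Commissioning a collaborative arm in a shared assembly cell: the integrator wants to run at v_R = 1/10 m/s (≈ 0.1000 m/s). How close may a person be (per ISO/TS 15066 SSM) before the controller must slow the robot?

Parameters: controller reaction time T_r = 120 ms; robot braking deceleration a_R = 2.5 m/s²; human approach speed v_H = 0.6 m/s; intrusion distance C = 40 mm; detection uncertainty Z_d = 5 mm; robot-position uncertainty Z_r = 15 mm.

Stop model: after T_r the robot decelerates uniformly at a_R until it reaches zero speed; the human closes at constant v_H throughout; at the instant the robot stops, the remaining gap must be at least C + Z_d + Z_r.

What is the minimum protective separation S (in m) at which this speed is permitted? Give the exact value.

S_min = 17/100 m = 0.1700 m

braking lasts T_s = (1/10)/(5/2) = 0.0400 s
reaction-phase robot travel = 0.1000·0.1200 = 0.0120 m
robot covers 0.1000·0.0400 − ½·2.5000·0.0400² = 0.0020 m while stopping
person approaches 0.6000·(0.1200+0.0400) = 0.0960 m
margins: 0.0400+0.0050+0.0150 = 0.0600 m
S_min ≈ 0.0120+0.0020+0.0960+0.0600  ⇒  S_min = 17/100 m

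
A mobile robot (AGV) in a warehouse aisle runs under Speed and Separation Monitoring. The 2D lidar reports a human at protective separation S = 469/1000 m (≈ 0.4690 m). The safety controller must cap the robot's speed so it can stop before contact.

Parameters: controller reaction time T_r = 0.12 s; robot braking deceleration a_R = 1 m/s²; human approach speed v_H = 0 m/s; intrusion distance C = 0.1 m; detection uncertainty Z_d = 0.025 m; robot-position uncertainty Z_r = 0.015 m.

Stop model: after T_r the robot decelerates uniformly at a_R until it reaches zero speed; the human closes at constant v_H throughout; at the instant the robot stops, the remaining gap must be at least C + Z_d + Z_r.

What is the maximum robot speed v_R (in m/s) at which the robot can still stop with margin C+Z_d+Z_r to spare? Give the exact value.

at the boundary: (1/2)·v² + (3/25)·v + (-329/1000) = 0
  disc = (3/25)² − 4·(1/2)·(-329/1000) = 1681/2500 ; √disc = 41/50
  v_R = (−(3/25) + 41/50) / (2·(1/2)) = 7/10 m/s
check:
braking lasts T_s = (7/10)/1 = 0.7000 s
robot covers v_R·T_r = 0.7000·0.1200 = 0.0840 m before braking
robot under decel: 0.7000²/(2·1.0000) = 0.2450 m
human over T_r+T_s: 0.0000·(0.1200+0.7000) = 0.0000 m
margins: 0.1000+0.0250+0.0150 = 0.1400 m
sum ≈ 0.0840+0.2450+0.0000+0.1400 ≈ 0.4690 m = S ✓

v_R_max = 7/10 m/s = 0.7000 m/s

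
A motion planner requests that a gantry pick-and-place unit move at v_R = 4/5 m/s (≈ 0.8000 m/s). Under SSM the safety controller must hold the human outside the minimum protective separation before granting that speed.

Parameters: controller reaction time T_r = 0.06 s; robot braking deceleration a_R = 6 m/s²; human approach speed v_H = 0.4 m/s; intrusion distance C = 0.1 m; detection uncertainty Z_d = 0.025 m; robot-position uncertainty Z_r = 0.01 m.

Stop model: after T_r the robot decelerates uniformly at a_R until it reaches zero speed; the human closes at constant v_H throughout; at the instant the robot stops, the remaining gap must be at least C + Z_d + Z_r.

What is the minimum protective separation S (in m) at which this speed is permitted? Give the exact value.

T_s = v_R/a_R = (4/5)/6 = 0.1333 s
robot in T_r: 0.8000·0.0600 = 0.0480 m
robot under decel: 0.8000²/(2·6.0000) = 0.0533 m
human closes 0.4000·0.1933 = 0.0773 m
margins: 0.1000+0.0250+0.0100 = 0.1350 m
S_min ≈ 0.0480+0.0533+0.0773+0.1350  ⇒  S_min = 941/3000 m

S_min = 941/3000 m = 0.3137 m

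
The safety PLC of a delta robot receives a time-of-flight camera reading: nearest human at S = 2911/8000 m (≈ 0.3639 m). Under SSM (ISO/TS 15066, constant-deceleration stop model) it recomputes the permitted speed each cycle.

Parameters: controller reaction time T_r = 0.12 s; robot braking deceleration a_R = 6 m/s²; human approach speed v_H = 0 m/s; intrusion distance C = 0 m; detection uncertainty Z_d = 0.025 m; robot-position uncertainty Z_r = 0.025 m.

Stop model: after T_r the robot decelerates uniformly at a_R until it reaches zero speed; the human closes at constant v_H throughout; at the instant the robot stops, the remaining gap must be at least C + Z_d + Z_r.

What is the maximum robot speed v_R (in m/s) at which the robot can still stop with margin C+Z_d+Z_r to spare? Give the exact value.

at the boundary: (1/12)·v² + (3/25)·v + (-2511/8000) = 0
  disc = (3/25)² − 4·(1/12)·(-2511/8000) = 4761/40000 ; √disc = 69/200
  v_R = (−(3/25) + 69/200) / (2·(1/12)) = 27/20 m/s
check:
T_s = v_R/a_R = (27/20)/6 = 0.2250 s
robot covers v_R·T_r = 1.3500·0.1200 = 0.1620 m before braking
braking distance = 1.3500²/(2·6.0000) = 0.1519 m
person approaches 0.0000·(0.1200+0.2250) = 0.0000 m
margins: 0.0000+0.0250+0.0250 = 0.0500 m
sum ≈ 0.1620+0.1519+0.0000+0.0500 ≈ 0.3639 m = S ✓

v_R_max = 27/20 m/s = 1.3500 m/s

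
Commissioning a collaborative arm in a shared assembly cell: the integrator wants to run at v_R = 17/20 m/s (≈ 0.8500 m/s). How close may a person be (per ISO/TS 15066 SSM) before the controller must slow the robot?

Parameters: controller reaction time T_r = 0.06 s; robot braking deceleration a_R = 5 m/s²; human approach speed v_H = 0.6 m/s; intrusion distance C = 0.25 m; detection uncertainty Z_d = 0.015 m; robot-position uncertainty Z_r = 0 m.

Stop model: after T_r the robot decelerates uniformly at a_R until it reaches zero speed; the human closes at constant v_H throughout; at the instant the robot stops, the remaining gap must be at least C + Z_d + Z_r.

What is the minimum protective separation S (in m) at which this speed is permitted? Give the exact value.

S_min = 421/800 m = 0.5262 m

T_s = v_R/a_R = (17/20)/5 = 0.1700 s
reaction-phase robot travel = 0.8500·0.0600 = 0.0510 m
braking distance = 0.8500²/(2·5.0000) = 0.0722 m
human closes 0.6000·0.2300 = 0.1380 m
margins: 0.2500+0.0150+0.0000 = 0.2650 m
S_min ≈ 0.0510+0.0722+0.1380+0.2650  ⇒  S_min = 421/800 m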